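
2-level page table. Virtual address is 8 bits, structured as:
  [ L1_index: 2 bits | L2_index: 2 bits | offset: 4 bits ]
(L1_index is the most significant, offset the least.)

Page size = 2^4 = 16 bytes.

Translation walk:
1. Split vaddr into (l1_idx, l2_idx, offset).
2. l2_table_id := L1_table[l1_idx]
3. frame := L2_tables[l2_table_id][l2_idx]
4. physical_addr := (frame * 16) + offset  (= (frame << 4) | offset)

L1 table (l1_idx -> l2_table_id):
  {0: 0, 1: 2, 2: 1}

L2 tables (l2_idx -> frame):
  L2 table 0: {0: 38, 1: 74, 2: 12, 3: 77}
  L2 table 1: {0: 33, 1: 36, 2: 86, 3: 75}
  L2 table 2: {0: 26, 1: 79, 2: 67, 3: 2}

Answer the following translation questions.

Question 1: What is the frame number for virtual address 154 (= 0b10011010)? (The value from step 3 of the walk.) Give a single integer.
Answer: 36

Derivation:
vaddr = 154: l1_idx=2, l2_idx=1
L1[2] = 1; L2[1][1] = 36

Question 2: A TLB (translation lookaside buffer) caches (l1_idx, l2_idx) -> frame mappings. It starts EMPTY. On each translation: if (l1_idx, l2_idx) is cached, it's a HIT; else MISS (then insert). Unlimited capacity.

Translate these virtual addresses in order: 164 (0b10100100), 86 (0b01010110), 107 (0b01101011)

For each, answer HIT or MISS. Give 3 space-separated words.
Answer: MISS MISS MISS

Derivation:
vaddr=164: (2,2) not in TLB -> MISS, insert
vaddr=86: (1,1) not in TLB -> MISS, insert
vaddr=107: (1,2) not in TLB -> MISS, insert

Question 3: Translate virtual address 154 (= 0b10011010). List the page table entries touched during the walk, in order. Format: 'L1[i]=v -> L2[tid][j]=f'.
Answer: L1[2]=1 -> L2[1][1]=36

Derivation:
vaddr = 154 = 0b10011010
Split: l1_idx=2, l2_idx=1, offset=10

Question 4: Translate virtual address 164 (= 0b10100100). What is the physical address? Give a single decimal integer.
Answer: 1380

Derivation:
vaddr = 164 = 0b10100100
Split: l1_idx=2, l2_idx=2, offset=4
L1[2] = 1
L2[1][2] = 86
paddr = 86 * 16 + 4 = 1380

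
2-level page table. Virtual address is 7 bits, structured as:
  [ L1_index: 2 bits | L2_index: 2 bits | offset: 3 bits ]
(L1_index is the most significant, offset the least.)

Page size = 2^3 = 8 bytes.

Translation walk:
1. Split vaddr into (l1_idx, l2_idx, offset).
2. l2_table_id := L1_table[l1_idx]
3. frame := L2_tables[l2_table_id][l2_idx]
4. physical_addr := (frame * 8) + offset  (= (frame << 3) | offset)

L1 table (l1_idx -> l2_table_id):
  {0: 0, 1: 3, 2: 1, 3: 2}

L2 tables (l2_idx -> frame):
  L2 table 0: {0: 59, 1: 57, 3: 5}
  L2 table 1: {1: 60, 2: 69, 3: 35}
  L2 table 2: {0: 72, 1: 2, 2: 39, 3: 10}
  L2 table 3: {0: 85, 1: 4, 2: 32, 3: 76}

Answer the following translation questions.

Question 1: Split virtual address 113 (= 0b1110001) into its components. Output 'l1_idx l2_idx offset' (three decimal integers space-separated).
vaddr = 113 = 0b1110001
  top 2 bits -> l1_idx = 3
  next 2 bits -> l2_idx = 2
  bottom 3 bits -> offset = 1

Answer: 3 2 1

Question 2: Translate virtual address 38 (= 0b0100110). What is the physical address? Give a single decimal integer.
vaddr = 38 = 0b0100110
Split: l1_idx=1, l2_idx=0, offset=6
L1[1] = 3
L2[3][0] = 85
paddr = 85 * 8 + 6 = 686

Answer: 686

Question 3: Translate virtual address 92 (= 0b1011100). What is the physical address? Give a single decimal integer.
Answer: 284

Derivation:
vaddr = 92 = 0b1011100
Split: l1_idx=2, l2_idx=3, offset=4
L1[2] = 1
L2[1][3] = 35
paddr = 35 * 8 + 4 = 284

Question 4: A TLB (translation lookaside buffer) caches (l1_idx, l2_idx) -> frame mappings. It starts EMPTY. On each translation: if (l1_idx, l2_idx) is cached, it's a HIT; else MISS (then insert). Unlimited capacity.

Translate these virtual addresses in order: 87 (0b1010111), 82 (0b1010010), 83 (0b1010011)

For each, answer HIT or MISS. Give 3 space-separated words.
Answer: MISS HIT HIT

Derivation:
vaddr=87: (2,2) not in TLB -> MISS, insert
vaddr=82: (2,2) in TLB -> HIT
vaddr=83: (2,2) in TLB -> HIT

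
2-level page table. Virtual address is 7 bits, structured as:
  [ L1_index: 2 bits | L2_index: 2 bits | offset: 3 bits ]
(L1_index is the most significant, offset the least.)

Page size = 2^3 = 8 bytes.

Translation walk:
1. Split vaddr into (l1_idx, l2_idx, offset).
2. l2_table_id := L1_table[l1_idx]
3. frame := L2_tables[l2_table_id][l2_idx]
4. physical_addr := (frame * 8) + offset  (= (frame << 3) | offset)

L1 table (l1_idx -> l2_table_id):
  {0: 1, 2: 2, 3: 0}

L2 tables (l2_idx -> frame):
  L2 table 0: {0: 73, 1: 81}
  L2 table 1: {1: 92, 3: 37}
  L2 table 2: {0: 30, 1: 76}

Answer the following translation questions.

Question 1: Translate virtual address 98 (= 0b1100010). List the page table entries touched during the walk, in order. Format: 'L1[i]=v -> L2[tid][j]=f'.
vaddr = 98 = 0b1100010
Split: l1_idx=3, l2_idx=0, offset=2

Answer: L1[3]=0 -> L2[0][0]=73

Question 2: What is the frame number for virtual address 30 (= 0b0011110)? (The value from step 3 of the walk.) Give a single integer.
Answer: 37

Derivation:
vaddr = 30: l1_idx=0, l2_idx=3
L1[0] = 1; L2[1][3] = 37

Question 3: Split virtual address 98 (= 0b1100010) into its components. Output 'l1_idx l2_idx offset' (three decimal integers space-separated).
Answer: 3 0 2

Derivation:
vaddr = 98 = 0b1100010
  top 2 bits -> l1_idx = 3
  next 2 bits -> l2_idx = 0
  bottom 3 bits -> offset = 2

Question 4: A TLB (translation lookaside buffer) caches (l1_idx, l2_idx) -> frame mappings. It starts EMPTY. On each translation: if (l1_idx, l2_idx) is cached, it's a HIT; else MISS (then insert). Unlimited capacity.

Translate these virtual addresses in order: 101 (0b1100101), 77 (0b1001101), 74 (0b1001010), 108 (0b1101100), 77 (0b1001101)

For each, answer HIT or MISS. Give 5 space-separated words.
Answer: MISS MISS HIT MISS HIT

Derivation:
vaddr=101: (3,0) not in TLB -> MISS, insert
vaddr=77: (2,1) not in TLB -> MISS, insert
vaddr=74: (2,1) in TLB -> HIT
vaddr=108: (3,1) not in TLB -> MISS, insert
vaddr=77: (2,1) in TLB -> HIT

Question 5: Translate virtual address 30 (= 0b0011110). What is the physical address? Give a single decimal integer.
Answer: 302

Derivation:
vaddr = 30 = 0b0011110
Split: l1_idx=0, l2_idx=3, offset=6
L1[0] = 1
L2[1][3] = 37
paddr = 37 * 8 + 6 = 302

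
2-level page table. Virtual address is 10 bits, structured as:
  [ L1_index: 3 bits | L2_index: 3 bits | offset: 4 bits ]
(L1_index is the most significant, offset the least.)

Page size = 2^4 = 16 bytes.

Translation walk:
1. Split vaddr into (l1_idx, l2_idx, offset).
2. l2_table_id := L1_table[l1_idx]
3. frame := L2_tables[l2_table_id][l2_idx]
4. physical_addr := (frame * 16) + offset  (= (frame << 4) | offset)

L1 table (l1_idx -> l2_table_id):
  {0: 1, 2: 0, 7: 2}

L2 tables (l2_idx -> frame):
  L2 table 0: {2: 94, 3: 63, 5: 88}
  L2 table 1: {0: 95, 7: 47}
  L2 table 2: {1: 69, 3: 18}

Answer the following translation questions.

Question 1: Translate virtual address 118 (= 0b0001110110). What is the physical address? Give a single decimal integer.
vaddr = 118 = 0b0001110110
Split: l1_idx=0, l2_idx=7, offset=6
L1[0] = 1
L2[1][7] = 47
paddr = 47 * 16 + 6 = 758

Answer: 758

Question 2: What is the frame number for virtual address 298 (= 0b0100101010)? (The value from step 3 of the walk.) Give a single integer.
Answer: 94

Derivation:
vaddr = 298: l1_idx=2, l2_idx=2
L1[2] = 0; L2[0][2] = 94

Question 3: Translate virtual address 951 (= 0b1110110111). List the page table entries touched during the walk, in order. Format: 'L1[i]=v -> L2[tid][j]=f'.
Answer: L1[7]=2 -> L2[2][3]=18

Derivation:
vaddr = 951 = 0b1110110111
Split: l1_idx=7, l2_idx=3, offset=7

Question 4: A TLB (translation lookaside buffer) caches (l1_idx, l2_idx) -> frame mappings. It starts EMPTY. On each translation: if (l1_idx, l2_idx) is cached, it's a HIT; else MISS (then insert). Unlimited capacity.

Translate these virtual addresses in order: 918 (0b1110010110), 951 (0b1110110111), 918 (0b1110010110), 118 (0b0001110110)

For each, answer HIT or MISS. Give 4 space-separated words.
vaddr=918: (7,1) not in TLB -> MISS, insert
vaddr=951: (7,3) not in TLB -> MISS, insert
vaddr=918: (7,1) in TLB -> HIT
vaddr=118: (0,7) not in TLB -> MISS, insert

Answer: MISS MISS HIT MISS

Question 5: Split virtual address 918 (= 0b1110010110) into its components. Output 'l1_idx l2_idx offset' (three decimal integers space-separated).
vaddr = 918 = 0b1110010110
  top 3 bits -> l1_idx = 7
  next 3 bits -> l2_idx = 1
  bottom 4 bits -> offset = 6

Answer: 7 1 6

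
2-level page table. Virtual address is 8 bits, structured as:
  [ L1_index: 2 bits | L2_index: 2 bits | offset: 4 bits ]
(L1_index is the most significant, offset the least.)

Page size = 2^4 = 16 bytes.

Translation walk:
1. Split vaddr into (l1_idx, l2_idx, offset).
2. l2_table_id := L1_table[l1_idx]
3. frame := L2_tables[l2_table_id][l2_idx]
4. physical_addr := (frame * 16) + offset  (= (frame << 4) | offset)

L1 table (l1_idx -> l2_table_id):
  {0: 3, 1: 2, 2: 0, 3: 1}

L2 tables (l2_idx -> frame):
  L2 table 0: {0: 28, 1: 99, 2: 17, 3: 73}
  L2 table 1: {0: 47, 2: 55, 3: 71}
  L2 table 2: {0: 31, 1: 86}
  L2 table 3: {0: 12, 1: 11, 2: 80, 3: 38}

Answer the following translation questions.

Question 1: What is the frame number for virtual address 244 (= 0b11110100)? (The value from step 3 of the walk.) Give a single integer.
Answer: 71

Derivation:
vaddr = 244: l1_idx=3, l2_idx=3
L1[3] = 1; L2[1][3] = 71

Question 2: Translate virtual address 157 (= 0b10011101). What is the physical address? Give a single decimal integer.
Answer: 1597

Derivation:
vaddr = 157 = 0b10011101
Split: l1_idx=2, l2_idx=1, offset=13
L1[2] = 0
L2[0][1] = 99
paddr = 99 * 16 + 13 = 1597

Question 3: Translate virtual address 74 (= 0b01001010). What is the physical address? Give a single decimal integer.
vaddr = 74 = 0b01001010
Split: l1_idx=1, l2_idx=0, offset=10
L1[1] = 2
L2[2][0] = 31
paddr = 31 * 16 + 10 = 506

Answer: 506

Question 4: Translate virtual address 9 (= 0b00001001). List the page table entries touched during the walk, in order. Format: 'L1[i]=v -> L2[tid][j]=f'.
Answer: L1[0]=3 -> L2[3][0]=12

Derivation:
vaddr = 9 = 0b00001001
Split: l1_idx=0, l2_idx=0, offset=9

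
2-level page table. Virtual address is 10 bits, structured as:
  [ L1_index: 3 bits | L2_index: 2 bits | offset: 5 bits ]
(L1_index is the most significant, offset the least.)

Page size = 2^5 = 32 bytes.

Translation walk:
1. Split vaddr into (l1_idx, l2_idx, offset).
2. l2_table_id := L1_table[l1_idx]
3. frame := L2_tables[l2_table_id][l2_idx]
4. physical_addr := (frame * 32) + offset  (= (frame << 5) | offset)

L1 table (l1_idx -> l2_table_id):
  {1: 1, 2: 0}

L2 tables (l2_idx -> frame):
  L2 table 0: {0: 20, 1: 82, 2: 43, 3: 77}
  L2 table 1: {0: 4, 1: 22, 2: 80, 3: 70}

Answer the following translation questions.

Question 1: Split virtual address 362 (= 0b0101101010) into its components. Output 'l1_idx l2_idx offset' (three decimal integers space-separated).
Answer: 2 3 10

Derivation:
vaddr = 362 = 0b0101101010
  top 3 bits -> l1_idx = 2
  next 2 bits -> l2_idx = 3
  bottom 5 bits -> offset = 10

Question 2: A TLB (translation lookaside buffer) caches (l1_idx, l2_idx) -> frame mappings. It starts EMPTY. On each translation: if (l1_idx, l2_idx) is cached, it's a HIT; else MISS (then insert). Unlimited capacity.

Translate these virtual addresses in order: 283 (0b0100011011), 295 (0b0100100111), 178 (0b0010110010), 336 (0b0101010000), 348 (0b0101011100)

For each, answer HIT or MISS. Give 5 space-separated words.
vaddr=283: (2,0) not in TLB -> MISS, insert
vaddr=295: (2,1) not in TLB -> MISS, insert
vaddr=178: (1,1) not in TLB -> MISS, insert
vaddr=336: (2,2) not in TLB -> MISS, insert
vaddr=348: (2,2) in TLB -> HIT

Answer: MISS MISS MISS MISS HIT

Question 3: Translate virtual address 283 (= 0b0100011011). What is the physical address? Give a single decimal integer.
vaddr = 283 = 0b0100011011
Split: l1_idx=2, l2_idx=0, offset=27
L1[2] = 0
L2[0][0] = 20
paddr = 20 * 32 + 27 = 667

Answer: 667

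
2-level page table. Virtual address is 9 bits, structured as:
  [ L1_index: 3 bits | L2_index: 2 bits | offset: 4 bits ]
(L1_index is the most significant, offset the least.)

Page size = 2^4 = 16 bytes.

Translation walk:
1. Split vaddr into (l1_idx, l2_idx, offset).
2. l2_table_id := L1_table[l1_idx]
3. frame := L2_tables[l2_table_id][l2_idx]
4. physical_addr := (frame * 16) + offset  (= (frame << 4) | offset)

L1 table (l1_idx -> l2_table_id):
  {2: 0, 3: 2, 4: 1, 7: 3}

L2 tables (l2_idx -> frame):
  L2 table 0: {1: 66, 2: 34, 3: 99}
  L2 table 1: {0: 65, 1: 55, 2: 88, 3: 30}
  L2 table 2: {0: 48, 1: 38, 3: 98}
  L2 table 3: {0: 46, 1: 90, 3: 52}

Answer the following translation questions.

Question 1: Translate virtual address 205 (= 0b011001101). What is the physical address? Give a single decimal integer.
vaddr = 205 = 0b011001101
Split: l1_idx=3, l2_idx=0, offset=13
L1[3] = 2
L2[2][0] = 48
paddr = 48 * 16 + 13 = 781

Answer: 781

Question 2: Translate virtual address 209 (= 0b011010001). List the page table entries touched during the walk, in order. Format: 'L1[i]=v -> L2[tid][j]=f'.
vaddr = 209 = 0b011010001
Split: l1_idx=3, l2_idx=1, offset=1

Answer: L1[3]=2 -> L2[2][1]=38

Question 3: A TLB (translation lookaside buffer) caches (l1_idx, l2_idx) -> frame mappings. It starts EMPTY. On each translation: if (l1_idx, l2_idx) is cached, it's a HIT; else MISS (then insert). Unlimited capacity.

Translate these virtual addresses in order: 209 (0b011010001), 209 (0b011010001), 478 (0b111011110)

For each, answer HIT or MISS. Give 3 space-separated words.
Answer: MISS HIT MISS

Derivation:
vaddr=209: (3,1) not in TLB -> MISS, insert
vaddr=209: (3,1) in TLB -> HIT
vaddr=478: (7,1) not in TLB -> MISS, insert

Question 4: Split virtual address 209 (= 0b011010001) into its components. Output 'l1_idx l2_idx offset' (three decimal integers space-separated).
Answer: 3 1 1

Derivation:
vaddr = 209 = 0b011010001
  top 3 bits -> l1_idx = 3
  next 2 bits -> l2_idx = 1
  bottom 4 bits -> offset = 1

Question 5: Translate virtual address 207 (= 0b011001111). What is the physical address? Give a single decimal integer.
vaddr = 207 = 0b011001111
Split: l1_idx=3, l2_idx=0, offset=15
L1[3] = 2
L2[2][0] = 48
paddr = 48 * 16 + 15 = 783

Answer: 783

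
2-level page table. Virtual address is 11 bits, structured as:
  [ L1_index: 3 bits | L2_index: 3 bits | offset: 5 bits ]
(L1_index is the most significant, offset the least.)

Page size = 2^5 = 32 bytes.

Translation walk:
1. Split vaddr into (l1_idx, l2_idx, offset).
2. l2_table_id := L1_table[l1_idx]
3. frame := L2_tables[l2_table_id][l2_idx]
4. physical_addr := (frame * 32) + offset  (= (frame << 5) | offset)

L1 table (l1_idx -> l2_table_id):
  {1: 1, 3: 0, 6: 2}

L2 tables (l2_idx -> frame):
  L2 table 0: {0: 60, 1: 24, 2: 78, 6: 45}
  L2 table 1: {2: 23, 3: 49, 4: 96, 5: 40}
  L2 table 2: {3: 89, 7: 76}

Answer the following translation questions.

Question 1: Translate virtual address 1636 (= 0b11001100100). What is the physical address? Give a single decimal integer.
vaddr = 1636 = 0b11001100100
Split: l1_idx=6, l2_idx=3, offset=4
L1[6] = 2
L2[2][3] = 89
paddr = 89 * 32 + 4 = 2852

Answer: 2852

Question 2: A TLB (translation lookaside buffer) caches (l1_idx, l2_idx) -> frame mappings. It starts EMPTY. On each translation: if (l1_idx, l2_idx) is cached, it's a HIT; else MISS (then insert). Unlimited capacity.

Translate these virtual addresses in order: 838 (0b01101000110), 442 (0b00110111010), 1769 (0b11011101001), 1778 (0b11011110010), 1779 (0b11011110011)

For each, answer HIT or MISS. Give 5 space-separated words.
vaddr=838: (3,2) not in TLB -> MISS, insert
vaddr=442: (1,5) not in TLB -> MISS, insert
vaddr=1769: (6,7) not in TLB -> MISS, insert
vaddr=1778: (6,7) in TLB -> HIT
vaddr=1779: (6,7) in TLB -> HIT

Answer: MISS MISS MISS HIT HIT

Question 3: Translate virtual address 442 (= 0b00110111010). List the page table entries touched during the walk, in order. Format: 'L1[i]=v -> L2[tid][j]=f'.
Answer: L1[1]=1 -> L2[1][5]=40

Derivation:
vaddr = 442 = 0b00110111010
Split: l1_idx=1, l2_idx=5, offset=26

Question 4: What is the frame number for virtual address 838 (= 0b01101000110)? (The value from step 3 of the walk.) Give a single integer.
vaddr = 838: l1_idx=3, l2_idx=2
L1[3] = 0; L2[0][2] = 78

Answer: 78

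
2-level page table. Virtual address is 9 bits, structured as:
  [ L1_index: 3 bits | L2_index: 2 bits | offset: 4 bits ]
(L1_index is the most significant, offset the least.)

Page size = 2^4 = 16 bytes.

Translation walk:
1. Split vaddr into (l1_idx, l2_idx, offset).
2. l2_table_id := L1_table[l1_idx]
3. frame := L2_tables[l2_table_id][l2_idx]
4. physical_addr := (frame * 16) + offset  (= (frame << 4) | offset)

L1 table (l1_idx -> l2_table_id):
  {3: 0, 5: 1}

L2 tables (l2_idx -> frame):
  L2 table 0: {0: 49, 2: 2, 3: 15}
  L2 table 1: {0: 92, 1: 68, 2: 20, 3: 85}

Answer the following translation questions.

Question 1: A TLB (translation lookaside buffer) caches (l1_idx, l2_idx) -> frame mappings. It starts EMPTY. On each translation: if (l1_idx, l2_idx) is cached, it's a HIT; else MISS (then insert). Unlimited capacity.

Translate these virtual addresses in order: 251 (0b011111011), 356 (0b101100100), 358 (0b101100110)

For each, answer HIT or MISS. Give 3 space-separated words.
vaddr=251: (3,3) not in TLB -> MISS, insert
vaddr=356: (5,2) not in TLB -> MISS, insert
vaddr=358: (5,2) in TLB -> HIT

Answer: MISS MISS HIT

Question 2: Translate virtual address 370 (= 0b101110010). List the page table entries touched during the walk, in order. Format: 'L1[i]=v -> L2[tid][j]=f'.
vaddr = 370 = 0b101110010
Split: l1_idx=5, l2_idx=3, offset=2

Answer: L1[5]=1 -> L2[1][3]=85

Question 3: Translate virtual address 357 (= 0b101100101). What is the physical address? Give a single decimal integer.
vaddr = 357 = 0b101100101
Split: l1_idx=5, l2_idx=2, offset=5
L1[5] = 1
L2[1][2] = 20
paddr = 20 * 16 + 5 = 325

Answer: 325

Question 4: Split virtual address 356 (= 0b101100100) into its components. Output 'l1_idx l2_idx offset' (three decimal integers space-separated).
Answer: 5 2 4

Derivation:
vaddr = 356 = 0b101100100
  top 3 bits -> l1_idx = 5
  next 2 bits -> l2_idx = 2
  bottom 4 bits -> offset = 4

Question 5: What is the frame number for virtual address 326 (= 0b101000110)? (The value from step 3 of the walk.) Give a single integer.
vaddr = 326: l1_idx=5, l2_idx=0
L1[5] = 1; L2[1][0] = 92

Answer: 92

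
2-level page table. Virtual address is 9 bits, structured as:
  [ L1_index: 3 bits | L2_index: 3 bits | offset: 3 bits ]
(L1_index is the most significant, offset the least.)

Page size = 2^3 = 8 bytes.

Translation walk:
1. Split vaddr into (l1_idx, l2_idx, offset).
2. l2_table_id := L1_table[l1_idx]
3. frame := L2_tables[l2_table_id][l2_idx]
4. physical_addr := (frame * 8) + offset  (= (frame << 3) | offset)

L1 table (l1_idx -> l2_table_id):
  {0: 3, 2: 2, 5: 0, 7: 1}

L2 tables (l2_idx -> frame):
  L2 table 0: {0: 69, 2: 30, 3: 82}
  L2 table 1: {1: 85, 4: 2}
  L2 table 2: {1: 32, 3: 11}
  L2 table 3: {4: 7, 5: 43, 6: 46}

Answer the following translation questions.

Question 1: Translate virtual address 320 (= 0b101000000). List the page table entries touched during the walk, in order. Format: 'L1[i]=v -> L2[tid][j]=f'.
vaddr = 320 = 0b101000000
Split: l1_idx=5, l2_idx=0, offset=0

Answer: L1[5]=0 -> L2[0][0]=69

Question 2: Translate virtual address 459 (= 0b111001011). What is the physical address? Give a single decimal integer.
Answer: 683

Derivation:
vaddr = 459 = 0b111001011
Split: l1_idx=7, l2_idx=1, offset=3
L1[7] = 1
L2[1][1] = 85
paddr = 85 * 8 + 3 = 683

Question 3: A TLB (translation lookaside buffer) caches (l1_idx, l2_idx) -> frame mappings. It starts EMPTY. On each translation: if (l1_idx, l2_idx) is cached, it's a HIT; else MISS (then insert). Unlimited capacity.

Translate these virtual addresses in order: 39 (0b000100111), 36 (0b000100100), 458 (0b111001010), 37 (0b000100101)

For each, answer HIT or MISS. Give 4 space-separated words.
vaddr=39: (0,4) not in TLB -> MISS, insert
vaddr=36: (0,4) in TLB -> HIT
vaddr=458: (7,1) not in TLB -> MISS, insert
vaddr=37: (0,4) in TLB -> HIT

Answer: MISS HIT MISS HIT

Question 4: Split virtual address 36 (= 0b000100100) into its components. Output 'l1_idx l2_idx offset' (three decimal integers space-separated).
Answer: 0 4 4

Derivation:
vaddr = 36 = 0b000100100
  top 3 bits -> l1_idx = 0
  next 3 bits -> l2_idx = 4
  bottom 3 bits -> offset = 4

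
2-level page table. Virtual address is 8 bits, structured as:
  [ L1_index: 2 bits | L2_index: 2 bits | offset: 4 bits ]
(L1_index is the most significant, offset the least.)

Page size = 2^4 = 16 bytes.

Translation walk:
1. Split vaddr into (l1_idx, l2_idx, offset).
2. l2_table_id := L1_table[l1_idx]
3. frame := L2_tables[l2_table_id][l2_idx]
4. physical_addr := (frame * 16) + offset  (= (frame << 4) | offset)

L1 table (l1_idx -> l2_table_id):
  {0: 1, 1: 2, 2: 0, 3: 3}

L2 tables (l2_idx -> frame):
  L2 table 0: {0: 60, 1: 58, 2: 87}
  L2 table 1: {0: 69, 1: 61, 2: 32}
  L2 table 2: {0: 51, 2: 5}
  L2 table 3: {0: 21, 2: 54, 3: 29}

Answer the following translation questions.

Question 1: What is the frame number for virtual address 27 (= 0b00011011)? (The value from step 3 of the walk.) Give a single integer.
vaddr = 27: l1_idx=0, l2_idx=1
L1[0] = 1; L2[1][1] = 61

Answer: 61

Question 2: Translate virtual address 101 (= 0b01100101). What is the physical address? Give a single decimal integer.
Answer: 85

Derivation:
vaddr = 101 = 0b01100101
Split: l1_idx=1, l2_idx=2, offset=5
L1[1] = 2
L2[2][2] = 5
paddr = 5 * 16 + 5 = 85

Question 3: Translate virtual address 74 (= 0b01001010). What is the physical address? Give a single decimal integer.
vaddr = 74 = 0b01001010
Split: l1_idx=1, l2_idx=0, offset=10
L1[1] = 2
L2[2][0] = 51
paddr = 51 * 16 + 10 = 826

Answer: 826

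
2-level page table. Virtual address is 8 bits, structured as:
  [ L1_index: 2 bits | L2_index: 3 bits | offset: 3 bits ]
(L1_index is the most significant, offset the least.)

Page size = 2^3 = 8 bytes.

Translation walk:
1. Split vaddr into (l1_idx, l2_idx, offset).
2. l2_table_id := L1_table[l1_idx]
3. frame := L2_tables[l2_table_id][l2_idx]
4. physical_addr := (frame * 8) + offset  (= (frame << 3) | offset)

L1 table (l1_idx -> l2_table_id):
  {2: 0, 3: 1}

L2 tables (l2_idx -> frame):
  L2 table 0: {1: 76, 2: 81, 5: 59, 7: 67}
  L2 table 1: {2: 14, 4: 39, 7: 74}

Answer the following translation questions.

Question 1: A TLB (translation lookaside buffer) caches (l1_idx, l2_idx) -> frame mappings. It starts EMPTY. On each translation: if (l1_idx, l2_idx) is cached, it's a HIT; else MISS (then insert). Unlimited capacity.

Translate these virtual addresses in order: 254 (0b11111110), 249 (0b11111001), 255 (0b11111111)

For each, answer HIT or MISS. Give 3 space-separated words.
Answer: MISS HIT HIT

Derivation:
vaddr=254: (3,7) not in TLB -> MISS, insert
vaddr=249: (3,7) in TLB -> HIT
vaddr=255: (3,7) in TLB -> HIT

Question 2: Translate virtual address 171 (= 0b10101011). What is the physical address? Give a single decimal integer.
vaddr = 171 = 0b10101011
Split: l1_idx=2, l2_idx=5, offset=3
L1[2] = 0
L2[0][5] = 59
paddr = 59 * 8 + 3 = 475

Answer: 475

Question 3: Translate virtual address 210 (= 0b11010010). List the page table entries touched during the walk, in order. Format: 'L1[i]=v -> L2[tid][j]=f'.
Answer: L1[3]=1 -> L2[1][2]=14

Derivation:
vaddr = 210 = 0b11010010
Split: l1_idx=3, l2_idx=2, offset=2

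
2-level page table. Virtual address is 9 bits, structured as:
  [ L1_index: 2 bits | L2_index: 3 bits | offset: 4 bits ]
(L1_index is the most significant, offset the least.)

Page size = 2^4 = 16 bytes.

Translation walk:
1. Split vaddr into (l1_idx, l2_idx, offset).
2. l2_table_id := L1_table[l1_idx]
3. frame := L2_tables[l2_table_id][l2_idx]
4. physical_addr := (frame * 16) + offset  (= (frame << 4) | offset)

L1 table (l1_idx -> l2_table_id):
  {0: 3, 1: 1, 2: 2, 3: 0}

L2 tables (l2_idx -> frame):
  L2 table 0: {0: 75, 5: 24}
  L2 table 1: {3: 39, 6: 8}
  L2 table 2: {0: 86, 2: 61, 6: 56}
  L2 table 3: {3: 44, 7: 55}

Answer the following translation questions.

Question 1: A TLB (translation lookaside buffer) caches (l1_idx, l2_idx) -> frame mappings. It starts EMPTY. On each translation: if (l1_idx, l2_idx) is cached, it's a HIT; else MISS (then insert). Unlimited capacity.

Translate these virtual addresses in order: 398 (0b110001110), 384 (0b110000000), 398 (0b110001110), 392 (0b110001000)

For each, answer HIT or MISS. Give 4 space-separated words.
Answer: MISS HIT HIT HIT

Derivation:
vaddr=398: (3,0) not in TLB -> MISS, insert
vaddr=384: (3,0) in TLB -> HIT
vaddr=398: (3,0) in TLB -> HIT
vaddr=392: (3,0) in TLB -> HIT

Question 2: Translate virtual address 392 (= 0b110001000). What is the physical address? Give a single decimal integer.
Answer: 1208

Derivation:
vaddr = 392 = 0b110001000
Split: l1_idx=3, l2_idx=0, offset=8
L1[3] = 0
L2[0][0] = 75
paddr = 75 * 16 + 8 = 1208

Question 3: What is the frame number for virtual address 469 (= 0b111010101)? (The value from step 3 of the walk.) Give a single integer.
Answer: 24

Derivation:
vaddr = 469: l1_idx=3, l2_idx=5
L1[3] = 0; L2[0][5] = 24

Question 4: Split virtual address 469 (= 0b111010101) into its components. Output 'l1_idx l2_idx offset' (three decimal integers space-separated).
vaddr = 469 = 0b111010101
  top 2 bits -> l1_idx = 3
  next 3 bits -> l2_idx = 5
  bottom 4 bits -> offset = 5

Answer: 3 5 5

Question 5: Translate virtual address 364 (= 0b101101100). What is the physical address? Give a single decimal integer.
Answer: 908

Derivation:
vaddr = 364 = 0b101101100
Split: l1_idx=2, l2_idx=6, offset=12
L1[2] = 2
L2[2][6] = 56
paddr = 56 * 16 + 12 = 908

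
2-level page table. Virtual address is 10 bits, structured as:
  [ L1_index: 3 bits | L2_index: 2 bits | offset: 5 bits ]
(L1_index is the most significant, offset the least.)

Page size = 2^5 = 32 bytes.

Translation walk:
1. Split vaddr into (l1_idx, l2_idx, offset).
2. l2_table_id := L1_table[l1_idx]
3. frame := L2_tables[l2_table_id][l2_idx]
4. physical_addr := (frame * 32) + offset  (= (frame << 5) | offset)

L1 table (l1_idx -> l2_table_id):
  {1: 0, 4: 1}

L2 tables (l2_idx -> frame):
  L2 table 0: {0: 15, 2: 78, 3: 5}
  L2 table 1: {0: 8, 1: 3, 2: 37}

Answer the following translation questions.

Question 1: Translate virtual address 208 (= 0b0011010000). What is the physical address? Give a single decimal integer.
Answer: 2512

Derivation:
vaddr = 208 = 0b0011010000
Split: l1_idx=1, l2_idx=2, offset=16
L1[1] = 0
L2[0][2] = 78
paddr = 78 * 32 + 16 = 2512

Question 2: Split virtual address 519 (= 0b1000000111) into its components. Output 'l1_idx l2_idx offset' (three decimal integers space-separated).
vaddr = 519 = 0b1000000111
  top 3 bits -> l1_idx = 4
  next 2 bits -> l2_idx = 0
  bottom 5 bits -> offset = 7

Answer: 4 0 7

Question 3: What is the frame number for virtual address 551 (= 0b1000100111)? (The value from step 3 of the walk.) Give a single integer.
vaddr = 551: l1_idx=4, l2_idx=1
L1[4] = 1; L2[1][1] = 3

Answer: 3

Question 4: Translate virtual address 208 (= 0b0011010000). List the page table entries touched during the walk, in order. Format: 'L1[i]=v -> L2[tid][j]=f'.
Answer: L1[1]=0 -> L2[0][2]=78

Derivation:
vaddr = 208 = 0b0011010000
Split: l1_idx=1, l2_idx=2, offset=16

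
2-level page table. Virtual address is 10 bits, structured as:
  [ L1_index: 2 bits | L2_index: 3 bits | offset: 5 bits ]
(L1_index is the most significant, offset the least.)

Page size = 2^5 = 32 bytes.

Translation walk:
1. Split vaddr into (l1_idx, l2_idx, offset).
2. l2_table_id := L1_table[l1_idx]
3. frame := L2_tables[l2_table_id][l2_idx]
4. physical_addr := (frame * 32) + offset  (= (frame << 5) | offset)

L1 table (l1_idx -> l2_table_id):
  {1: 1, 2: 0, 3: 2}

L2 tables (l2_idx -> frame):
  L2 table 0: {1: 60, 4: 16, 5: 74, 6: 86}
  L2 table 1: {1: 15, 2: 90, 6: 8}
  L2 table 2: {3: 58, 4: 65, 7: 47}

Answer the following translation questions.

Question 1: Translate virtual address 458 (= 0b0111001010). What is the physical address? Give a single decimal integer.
vaddr = 458 = 0b0111001010
Split: l1_idx=1, l2_idx=6, offset=10
L1[1] = 1
L2[1][6] = 8
paddr = 8 * 32 + 10 = 266

Answer: 266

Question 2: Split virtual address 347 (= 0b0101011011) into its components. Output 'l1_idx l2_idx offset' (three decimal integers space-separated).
vaddr = 347 = 0b0101011011
  top 2 bits -> l1_idx = 1
  next 3 bits -> l2_idx = 2
  bottom 5 bits -> offset = 27

Answer: 1 2 27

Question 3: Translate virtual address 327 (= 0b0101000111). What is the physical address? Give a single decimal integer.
vaddr = 327 = 0b0101000111
Split: l1_idx=1, l2_idx=2, offset=7
L1[1] = 1
L2[1][2] = 90
paddr = 90 * 32 + 7 = 2887

Answer: 2887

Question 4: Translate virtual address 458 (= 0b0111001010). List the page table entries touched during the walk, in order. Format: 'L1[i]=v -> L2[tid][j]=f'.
Answer: L1[1]=1 -> L2[1][6]=8

Derivation:
vaddr = 458 = 0b0111001010
Split: l1_idx=1, l2_idx=6, offset=10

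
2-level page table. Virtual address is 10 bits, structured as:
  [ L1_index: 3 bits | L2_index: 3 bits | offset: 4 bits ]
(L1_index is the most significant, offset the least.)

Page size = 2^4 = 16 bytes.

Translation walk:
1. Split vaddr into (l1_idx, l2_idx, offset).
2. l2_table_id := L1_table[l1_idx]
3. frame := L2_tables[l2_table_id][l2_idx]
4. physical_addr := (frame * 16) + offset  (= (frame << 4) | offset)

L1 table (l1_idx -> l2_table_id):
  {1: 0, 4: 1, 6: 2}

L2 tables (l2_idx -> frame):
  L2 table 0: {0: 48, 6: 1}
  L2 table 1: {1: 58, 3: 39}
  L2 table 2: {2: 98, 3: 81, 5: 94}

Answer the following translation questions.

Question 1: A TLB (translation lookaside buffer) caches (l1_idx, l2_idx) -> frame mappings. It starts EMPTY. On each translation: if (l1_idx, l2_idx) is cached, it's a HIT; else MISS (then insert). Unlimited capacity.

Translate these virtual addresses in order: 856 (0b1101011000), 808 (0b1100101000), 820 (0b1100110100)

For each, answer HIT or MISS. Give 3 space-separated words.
Answer: MISS MISS MISS

Derivation:
vaddr=856: (6,5) not in TLB -> MISS, insert
vaddr=808: (6,2) not in TLB -> MISS, insert
vaddr=820: (6,3) not in TLB -> MISS, insert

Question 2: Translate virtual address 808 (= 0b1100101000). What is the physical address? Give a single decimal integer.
vaddr = 808 = 0b1100101000
Split: l1_idx=6, l2_idx=2, offset=8
L1[6] = 2
L2[2][2] = 98
paddr = 98 * 16 + 8 = 1576

Answer: 1576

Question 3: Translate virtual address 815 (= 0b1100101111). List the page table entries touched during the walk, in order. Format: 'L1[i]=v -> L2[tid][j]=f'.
Answer: L1[6]=2 -> L2[2][2]=98

Derivation:
vaddr = 815 = 0b1100101111
Split: l1_idx=6, l2_idx=2, offset=15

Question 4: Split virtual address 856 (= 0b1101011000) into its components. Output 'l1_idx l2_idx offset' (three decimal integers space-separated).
vaddr = 856 = 0b1101011000
  top 3 bits -> l1_idx = 6
  next 3 bits -> l2_idx = 5
  bottom 4 bits -> offset = 8

Answer: 6 5 8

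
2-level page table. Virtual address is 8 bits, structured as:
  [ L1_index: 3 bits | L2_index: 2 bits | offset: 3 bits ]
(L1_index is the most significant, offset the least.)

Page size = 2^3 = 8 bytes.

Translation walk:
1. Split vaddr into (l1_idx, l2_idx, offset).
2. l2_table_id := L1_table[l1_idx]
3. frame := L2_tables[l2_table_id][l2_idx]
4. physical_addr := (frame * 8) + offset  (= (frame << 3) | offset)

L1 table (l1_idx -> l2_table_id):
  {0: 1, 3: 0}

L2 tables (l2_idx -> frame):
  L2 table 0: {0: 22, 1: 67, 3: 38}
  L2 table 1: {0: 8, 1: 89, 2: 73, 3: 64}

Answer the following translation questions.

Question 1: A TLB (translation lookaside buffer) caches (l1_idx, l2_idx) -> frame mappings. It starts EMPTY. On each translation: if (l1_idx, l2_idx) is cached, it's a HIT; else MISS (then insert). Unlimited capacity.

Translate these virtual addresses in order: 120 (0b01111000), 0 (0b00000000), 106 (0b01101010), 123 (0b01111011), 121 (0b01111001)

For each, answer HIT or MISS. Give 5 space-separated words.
vaddr=120: (3,3) not in TLB -> MISS, insert
vaddr=0: (0,0) not in TLB -> MISS, insert
vaddr=106: (3,1) not in TLB -> MISS, insert
vaddr=123: (3,3) in TLB -> HIT
vaddr=121: (3,3) in TLB -> HIT

Answer: MISS MISS MISS HIT HIT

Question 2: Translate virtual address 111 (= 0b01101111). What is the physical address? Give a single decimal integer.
Answer: 543

Derivation:
vaddr = 111 = 0b01101111
Split: l1_idx=3, l2_idx=1, offset=7
L1[3] = 0
L2[0][1] = 67
paddr = 67 * 8 + 7 = 543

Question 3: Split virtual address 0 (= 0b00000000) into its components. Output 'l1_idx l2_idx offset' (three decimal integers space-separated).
Answer: 0 0 0

Derivation:
vaddr = 0 = 0b00000000
  top 3 bits -> l1_idx = 0
  next 2 bits -> l2_idx = 0
  bottom 3 bits -> offset = 0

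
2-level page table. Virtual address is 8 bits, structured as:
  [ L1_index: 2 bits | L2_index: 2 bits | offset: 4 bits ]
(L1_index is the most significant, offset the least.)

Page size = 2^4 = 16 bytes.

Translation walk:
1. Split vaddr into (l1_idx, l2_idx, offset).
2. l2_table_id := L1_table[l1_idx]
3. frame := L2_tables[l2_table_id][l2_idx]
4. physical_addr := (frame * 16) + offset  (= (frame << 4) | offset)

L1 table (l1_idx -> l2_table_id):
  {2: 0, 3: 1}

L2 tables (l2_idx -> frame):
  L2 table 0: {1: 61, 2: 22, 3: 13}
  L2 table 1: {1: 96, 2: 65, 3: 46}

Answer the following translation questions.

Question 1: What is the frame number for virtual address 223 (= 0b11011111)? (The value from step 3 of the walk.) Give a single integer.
vaddr = 223: l1_idx=3, l2_idx=1
L1[3] = 1; L2[1][1] = 96

Answer: 96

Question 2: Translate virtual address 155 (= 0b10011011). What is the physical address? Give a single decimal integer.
Answer: 987

Derivation:
vaddr = 155 = 0b10011011
Split: l1_idx=2, l2_idx=1, offset=11
L1[2] = 0
L2[0][1] = 61
paddr = 61 * 16 + 11 = 987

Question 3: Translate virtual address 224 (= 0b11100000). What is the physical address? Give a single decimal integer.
vaddr = 224 = 0b11100000
Split: l1_idx=3, l2_idx=2, offset=0
L1[3] = 1
L2[1][2] = 65
paddr = 65 * 16 + 0 = 1040

Answer: 1040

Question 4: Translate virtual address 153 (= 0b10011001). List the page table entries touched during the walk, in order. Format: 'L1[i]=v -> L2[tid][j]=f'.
Answer: L1[2]=0 -> L2[0][1]=61

Derivation:
vaddr = 153 = 0b10011001
Split: l1_idx=2, l2_idx=1, offset=9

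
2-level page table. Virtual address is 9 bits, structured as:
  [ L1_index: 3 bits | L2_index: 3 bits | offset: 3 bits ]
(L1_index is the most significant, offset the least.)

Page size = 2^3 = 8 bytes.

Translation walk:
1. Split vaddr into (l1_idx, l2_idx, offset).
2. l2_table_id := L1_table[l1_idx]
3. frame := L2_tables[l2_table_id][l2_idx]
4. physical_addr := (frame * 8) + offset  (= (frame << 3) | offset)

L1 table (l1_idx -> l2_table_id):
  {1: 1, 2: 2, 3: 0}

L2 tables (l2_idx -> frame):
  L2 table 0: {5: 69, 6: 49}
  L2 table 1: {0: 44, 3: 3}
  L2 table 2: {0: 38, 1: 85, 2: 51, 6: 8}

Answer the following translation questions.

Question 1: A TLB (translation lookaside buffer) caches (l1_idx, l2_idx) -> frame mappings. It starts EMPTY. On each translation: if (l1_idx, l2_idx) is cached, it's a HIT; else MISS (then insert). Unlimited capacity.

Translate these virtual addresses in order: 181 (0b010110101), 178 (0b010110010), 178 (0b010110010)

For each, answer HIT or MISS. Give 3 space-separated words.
vaddr=181: (2,6) not in TLB -> MISS, insert
vaddr=178: (2,6) in TLB -> HIT
vaddr=178: (2,6) in TLB -> HIT

Answer: MISS HIT HIT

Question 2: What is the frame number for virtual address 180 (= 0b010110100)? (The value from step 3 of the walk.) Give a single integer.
vaddr = 180: l1_idx=2, l2_idx=6
L1[2] = 2; L2[2][6] = 8

Answer: 8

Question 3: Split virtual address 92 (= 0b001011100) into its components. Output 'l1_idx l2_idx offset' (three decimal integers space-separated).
Answer: 1 3 4

Derivation:
vaddr = 92 = 0b001011100
  top 3 bits -> l1_idx = 1
  next 3 bits -> l2_idx = 3
  bottom 3 bits -> offset = 4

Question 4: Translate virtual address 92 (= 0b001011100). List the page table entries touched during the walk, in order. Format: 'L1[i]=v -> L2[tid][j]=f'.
Answer: L1[1]=1 -> L2[1][3]=3

Derivation:
vaddr = 92 = 0b001011100
Split: l1_idx=1, l2_idx=3, offset=4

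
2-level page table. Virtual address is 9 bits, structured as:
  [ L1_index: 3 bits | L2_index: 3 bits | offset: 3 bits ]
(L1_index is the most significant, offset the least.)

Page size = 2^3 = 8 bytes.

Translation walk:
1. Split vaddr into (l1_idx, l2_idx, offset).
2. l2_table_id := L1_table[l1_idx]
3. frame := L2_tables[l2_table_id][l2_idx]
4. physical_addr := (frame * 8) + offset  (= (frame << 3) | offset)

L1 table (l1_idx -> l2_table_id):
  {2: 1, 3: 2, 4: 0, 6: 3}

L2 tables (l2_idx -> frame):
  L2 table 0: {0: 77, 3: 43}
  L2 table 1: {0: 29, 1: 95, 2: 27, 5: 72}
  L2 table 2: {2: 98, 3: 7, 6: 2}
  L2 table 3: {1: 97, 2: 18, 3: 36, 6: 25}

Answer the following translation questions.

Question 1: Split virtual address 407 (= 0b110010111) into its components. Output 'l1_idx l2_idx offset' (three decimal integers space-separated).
Answer: 6 2 7

Derivation:
vaddr = 407 = 0b110010111
  top 3 bits -> l1_idx = 6
  next 3 bits -> l2_idx = 2
  bottom 3 bits -> offset = 7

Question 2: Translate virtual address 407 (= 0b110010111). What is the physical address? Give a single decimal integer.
Answer: 151

Derivation:
vaddr = 407 = 0b110010111
Split: l1_idx=6, l2_idx=2, offset=7
L1[6] = 3
L2[3][2] = 18
paddr = 18 * 8 + 7 = 151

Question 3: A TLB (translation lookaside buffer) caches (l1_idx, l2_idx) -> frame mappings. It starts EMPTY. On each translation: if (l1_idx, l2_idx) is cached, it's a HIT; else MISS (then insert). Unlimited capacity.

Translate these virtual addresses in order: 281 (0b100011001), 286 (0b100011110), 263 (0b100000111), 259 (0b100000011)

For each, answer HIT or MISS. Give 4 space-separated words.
vaddr=281: (4,3) not in TLB -> MISS, insert
vaddr=286: (4,3) in TLB -> HIT
vaddr=263: (4,0) not in TLB -> MISS, insert
vaddr=259: (4,0) in TLB -> HIT

Answer: MISS HIT MISS HIT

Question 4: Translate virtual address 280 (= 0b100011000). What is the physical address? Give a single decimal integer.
Answer: 344

Derivation:
vaddr = 280 = 0b100011000
Split: l1_idx=4, l2_idx=3, offset=0
L1[4] = 0
L2[0][3] = 43
paddr = 43 * 8 + 0 = 344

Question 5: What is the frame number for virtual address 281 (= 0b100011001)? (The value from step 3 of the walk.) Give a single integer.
Answer: 43

Derivation:
vaddr = 281: l1_idx=4, l2_idx=3
L1[4] = 0; L2[0][3] = 43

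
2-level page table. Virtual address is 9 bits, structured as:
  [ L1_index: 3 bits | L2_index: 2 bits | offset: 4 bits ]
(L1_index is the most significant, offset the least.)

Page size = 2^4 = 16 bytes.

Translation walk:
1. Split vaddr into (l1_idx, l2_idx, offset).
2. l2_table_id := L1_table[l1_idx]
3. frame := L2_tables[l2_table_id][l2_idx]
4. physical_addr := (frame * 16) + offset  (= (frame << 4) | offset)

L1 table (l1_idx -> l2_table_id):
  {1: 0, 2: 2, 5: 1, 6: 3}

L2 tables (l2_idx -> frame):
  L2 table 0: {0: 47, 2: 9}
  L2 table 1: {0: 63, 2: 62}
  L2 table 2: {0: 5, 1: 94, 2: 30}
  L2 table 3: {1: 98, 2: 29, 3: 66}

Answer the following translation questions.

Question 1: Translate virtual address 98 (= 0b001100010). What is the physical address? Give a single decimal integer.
Answer: 146

Derivation:
vaddr = 98 = 0b001100010
Split: l1_idx=1, l2_idx=2, offset=2
L1[1] = 0
L2[0][2] = 9
paddr = 9 * 16 + 2 = 146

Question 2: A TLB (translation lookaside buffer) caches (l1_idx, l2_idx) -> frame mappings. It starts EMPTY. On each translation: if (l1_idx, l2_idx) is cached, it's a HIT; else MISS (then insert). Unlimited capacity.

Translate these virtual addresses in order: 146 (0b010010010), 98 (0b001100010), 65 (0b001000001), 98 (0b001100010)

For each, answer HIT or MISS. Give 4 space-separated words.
Answer: MISS MISS MISS HIT

Derivation:
vaddr=146: (2,1) not in TLB -> MISS, insert
vaddr=98: (1,2) not in TLB -> MISS, insert
vaddr=65: (1,0) not in TLB -> MISS, insert
vaddr=98: (1,2) in TLB -> HIT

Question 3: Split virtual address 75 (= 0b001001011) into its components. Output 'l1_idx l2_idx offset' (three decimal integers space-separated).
Answer: 1 0 11

Derivation:
vaddr = 75 = 0b001001011
  top 3 bits -> l1_idx = 1
  next 2 bits -> l2_idx = 0
  bottom 4 bits -> offset = 11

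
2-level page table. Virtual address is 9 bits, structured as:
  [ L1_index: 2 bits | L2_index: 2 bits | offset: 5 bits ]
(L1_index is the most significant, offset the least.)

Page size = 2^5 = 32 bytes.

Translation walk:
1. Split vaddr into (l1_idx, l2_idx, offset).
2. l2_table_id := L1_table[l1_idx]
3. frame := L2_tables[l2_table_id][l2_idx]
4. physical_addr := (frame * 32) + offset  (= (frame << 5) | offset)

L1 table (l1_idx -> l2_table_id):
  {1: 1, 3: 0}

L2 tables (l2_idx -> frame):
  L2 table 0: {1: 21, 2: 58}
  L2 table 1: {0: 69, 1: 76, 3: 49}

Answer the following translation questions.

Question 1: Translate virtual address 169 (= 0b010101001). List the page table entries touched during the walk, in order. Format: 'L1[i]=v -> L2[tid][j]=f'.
vaddr = 169 = 0b010101001
Split: l1_idx=1, l2_idx=1, offset=9

Answer: L1[1]=1 -> L2[1][1]=76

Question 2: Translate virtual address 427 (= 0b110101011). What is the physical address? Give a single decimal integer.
vaddr = 427 = 0b110101011
Split: l1_idx=3, l2_idx=1, offset=11
L1[3] = 0
L2[0][1] = 21
paddr = 21 * 32 + 11 = 683

Answer: 683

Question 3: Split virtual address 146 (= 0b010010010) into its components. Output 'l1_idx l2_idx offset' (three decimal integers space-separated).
Answer: 1 0 18

Derivation:
vaddr = 146 = 0b010010010
  top 2 bits -> l1_idx = 1
  next 2 bits -> l2_idx = 0
  bottom 5 bits -> offset = 18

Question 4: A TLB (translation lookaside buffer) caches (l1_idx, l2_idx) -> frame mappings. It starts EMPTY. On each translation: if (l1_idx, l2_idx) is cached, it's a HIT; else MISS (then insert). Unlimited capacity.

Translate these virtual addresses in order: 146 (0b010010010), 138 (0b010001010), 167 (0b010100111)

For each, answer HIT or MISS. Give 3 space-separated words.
Answer: MISS HIT MISS

Derivation:
vaddr=146: (1,0) not in TLB -> MISS, insert
vaddr=138: (1,0) in TLB -> HIT
vaddr=167: (1,1) not in TLB -> MISS, insert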